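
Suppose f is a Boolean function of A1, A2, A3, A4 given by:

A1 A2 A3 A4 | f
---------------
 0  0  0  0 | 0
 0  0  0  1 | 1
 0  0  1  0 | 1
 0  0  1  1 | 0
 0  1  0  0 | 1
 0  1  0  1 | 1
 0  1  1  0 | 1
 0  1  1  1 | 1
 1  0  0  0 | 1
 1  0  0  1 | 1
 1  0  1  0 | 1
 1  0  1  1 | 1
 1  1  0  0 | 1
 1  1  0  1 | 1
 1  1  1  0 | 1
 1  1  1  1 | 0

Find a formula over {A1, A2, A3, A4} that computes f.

f is 0 on only 3 rows — (0,0,0,0), (0,0,1,1), (1,1,1,1). Writing each as a minterm (¬A1·¬A2·¬A3·¬A4, ¬A1·¬A2·A3·A4, A1·A2·A3·A4) and OR-ing them characterizes exactly where f=0, so f is the negation of that disjunction.

f(A1, A2, A3, A4) = NOT (((((NOT A1 AND NOT A2) AND NOT A3) AND NOT A4) OR (((NOT A1 AND NOT A2) AND A3) AND A4)) OR (((A1 AND A2) AND A3) AND A4))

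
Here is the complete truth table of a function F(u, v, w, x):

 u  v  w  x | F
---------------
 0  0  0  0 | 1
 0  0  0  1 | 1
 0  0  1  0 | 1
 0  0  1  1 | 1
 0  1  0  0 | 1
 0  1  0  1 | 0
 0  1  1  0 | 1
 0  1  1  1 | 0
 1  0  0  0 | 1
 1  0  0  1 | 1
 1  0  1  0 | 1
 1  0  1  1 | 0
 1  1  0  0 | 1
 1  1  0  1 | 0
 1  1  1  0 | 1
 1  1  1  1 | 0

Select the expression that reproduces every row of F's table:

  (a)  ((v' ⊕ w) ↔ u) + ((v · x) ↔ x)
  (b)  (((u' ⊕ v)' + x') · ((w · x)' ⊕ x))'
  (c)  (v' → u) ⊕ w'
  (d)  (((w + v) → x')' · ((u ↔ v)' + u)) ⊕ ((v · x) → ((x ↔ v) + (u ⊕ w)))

d

(a) disagrees with F on (0,0,0,1) (formula → 0, table → 1); rule it out.
(b) disagrees with F on (0,0,0,0) (formula → 0, table → 1); rule it out.
(c) disagrees with F on (0,0,1,0) (formula → 0, table → 1); rule it out.
That leaves (d). Evaluating it on every row reproduces the table of F exactly.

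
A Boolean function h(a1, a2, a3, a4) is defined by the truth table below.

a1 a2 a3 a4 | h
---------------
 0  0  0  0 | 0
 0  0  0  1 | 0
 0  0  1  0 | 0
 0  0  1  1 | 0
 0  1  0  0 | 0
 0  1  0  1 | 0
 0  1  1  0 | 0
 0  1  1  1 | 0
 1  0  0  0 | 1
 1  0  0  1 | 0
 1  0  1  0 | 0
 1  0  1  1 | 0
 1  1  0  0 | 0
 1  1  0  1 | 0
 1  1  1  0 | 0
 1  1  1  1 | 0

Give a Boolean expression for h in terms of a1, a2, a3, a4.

h(a1, a2, a3, a4) = ((a1 ∧ ¬a2) ∧ ¬a3) ∧ ¬a4

Only row (1,0,0,0) gives 1. That row's minterm a1·¬a2·¬a3·¬a4 is h directly.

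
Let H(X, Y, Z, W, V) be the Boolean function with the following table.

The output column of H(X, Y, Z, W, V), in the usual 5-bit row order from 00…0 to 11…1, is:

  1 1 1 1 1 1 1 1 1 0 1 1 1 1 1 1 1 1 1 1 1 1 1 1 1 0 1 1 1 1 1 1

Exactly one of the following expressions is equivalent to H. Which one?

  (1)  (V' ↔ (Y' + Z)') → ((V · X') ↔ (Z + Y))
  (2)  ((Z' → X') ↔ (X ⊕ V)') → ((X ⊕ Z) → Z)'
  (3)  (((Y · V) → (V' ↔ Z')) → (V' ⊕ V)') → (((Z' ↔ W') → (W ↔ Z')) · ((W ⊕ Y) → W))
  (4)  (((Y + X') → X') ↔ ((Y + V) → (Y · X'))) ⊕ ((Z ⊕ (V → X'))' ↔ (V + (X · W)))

3

(1) fails at (0,0,0,0,1): the formula yields 0, H is 1.
(2) fails at (0,0,0,0,0): the formula yields 0, H is 1.
(4) fails at (0,0,0,0,0): the formula yields 0, H is 1.
That leaves (3). Evaluating it on every row reproduces the table of H exactly.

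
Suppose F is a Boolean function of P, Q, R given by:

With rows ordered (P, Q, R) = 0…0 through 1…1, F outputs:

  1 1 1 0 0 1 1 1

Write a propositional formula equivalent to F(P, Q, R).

F(P, Q, R) = (((P' · Q) · R) + ((P · Q') · R'))'

There are just 2 zero rows: (0,1,1), (1,0,0). Their minterms are ¬P·Q·R, P·¬Q·¬R; the OR of those covers precisely the 0-outputs, and negating it yields F.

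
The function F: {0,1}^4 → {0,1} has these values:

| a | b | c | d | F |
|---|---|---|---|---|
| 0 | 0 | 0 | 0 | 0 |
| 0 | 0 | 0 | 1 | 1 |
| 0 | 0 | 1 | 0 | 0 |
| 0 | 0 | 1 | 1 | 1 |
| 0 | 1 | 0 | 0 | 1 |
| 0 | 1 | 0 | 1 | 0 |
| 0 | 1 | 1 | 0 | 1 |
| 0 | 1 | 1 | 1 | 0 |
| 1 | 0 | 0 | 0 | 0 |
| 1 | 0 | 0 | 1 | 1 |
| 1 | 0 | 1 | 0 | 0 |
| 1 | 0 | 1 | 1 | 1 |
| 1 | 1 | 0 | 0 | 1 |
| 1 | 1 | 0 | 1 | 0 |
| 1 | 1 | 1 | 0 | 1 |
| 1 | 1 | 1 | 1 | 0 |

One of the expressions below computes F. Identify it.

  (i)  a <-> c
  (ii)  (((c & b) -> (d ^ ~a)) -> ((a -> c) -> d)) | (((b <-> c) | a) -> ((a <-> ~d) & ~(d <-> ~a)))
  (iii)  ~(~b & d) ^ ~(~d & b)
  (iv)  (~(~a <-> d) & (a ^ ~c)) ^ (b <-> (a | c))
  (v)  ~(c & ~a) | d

(i) disagrees with F on (0,0,0,0) (formula → 1, table → 0); rule it out.
(ii) disagrees with F on (0,0,1,0) (formula → 1, table → 0); rule it out.
(iv) disagrees with F on (0,0,1,1) (formula → 0, table → 1); rule it out.
(v) disagrees with F on (0,0,0,0) (formula → 1, table → 0); rule it out.
Only (iii) survives; checking it on all 16 rows confirms it matches F.

iii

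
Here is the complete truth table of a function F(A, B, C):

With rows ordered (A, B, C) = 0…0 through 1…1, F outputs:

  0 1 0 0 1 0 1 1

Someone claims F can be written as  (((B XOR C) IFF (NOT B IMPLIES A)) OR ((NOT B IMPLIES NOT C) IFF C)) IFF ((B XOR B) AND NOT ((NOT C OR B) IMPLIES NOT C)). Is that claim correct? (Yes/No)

Check the formula against F row by row:
  A=0, B=0, C=0: formula gives 0, F = 0 ✓
  A=0, B=0, C=1: formula gives 1, F = 1 ✓
  A=0, B=1, C=0: formula gives 0, F = 0 ✓
  A=0, B=1, C=1: formula gives 0, F = 0 ✓
  A=1, B=0, C=0: formula gives 1, F = 1 ✓
  …
  A=1, B=1, C=0: formula gives 0, but F = 1 ✗
Row (1,1,0) is a counterexample, so the formula is not equivalent to F.

No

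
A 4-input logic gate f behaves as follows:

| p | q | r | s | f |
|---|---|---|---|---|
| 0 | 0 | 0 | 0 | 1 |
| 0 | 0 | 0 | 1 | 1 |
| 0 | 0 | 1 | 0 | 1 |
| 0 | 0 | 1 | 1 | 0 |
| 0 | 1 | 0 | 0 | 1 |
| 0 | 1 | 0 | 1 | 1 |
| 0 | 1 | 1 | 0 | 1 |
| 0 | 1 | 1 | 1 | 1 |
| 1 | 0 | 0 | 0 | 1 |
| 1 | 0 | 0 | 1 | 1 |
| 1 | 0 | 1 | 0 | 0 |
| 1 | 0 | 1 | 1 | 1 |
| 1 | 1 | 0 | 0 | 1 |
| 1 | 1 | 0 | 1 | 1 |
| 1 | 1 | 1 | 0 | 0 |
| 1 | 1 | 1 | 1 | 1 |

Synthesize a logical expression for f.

There are just 3 zero rows: (0,0,1,1), (1,0,1,0), (1,1,1,0). Their minterms are ¬p·¬q·r·s, p·¬q·r·¬s, p·q·r·¬s; the OR of those covers precisely the 0-outputs, and negating it yields f.

f(p, q, r, s) = ~(((((~p & ~q) & r) & s) | (((p & ~q) & r) & ~s)) | (((p & q) & r) & ~s))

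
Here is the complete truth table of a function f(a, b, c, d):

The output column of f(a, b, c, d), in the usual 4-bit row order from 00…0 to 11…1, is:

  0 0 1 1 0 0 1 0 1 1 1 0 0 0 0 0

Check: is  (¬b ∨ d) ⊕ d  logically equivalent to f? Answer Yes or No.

No

Evaluate (¬b ∨ d) ⊕ d on each row and compare to f:
  a=0, b=0, c=0, d=0: formula gives 1, but f = 0 ✗
Since they disagree at (0,0,0,0), the expression is not a correct formula for f.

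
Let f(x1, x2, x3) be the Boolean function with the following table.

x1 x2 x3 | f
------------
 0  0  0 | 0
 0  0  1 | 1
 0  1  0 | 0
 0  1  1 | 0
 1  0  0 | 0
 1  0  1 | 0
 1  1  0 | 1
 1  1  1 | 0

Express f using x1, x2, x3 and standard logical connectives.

f(x1, x2, x3) = ((~x1 & ~x2) & x3) | ((x1 & x2) & ~x3)

f=1 on 2 inputs: (0,0,1), (1,1,0). Reading each as a conjunction of literals (¬x1·¬x2·x3, x1·x2·¬x3) and taking the OR gives the canonical DNF.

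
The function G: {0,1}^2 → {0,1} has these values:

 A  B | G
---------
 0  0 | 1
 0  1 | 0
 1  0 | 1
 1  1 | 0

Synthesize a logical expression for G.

Collect the rows where G=1 — (0,0), (1,0) — and write one minterm per row: ¬A·¬B, A·¬B. Their union (logical OR) reproduces the table exactly.

G(A, B) = (NOT A AND NOT B) OR (A AND NOT B)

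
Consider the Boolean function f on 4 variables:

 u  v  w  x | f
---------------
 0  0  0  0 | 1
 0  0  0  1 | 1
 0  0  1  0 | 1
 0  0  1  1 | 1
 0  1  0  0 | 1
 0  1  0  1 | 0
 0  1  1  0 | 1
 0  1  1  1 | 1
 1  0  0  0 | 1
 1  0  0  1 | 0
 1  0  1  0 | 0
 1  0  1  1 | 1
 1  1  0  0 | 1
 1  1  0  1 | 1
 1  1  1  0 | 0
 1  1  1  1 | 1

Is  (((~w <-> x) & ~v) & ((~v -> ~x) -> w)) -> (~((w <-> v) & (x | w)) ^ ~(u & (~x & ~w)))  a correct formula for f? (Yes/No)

Check the formula against f row by row:
  u=0, v=0, w=0, x=0: formula gives 1, f = 1 ✓
  u=0, v=0, w=0, x=1: formula gives 1, f = 1 ✓
  u=0, v=0, w=1, x=0: formula gives 0, but f = 1 ✗
Since they disagree at (0,0,1,0), the expression is not a correct formula for f.

No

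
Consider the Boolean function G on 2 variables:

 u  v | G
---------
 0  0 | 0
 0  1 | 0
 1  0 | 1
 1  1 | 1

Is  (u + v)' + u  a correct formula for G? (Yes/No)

No

Evaluate (u + v)' + u on each row and compare to G:
  u=0, v=0: formula gives 1, but G = 0 ✗
Row (0,0) is a counterexample, so the formula is not equivalent to G.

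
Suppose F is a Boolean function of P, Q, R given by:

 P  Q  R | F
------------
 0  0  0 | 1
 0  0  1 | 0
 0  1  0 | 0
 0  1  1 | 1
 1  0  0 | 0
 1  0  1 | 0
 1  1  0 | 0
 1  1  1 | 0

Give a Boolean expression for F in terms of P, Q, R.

The 1-rows are (0,0,0), (0,1,1). Each contributes one minterm — ¬P·¬Q·¬R; ¬P·Q·R — and their disjunction is a sum-of-products form of F.

F(P, Q, R) = ((not P and not Q) and not R) or ((not P and Q) and R)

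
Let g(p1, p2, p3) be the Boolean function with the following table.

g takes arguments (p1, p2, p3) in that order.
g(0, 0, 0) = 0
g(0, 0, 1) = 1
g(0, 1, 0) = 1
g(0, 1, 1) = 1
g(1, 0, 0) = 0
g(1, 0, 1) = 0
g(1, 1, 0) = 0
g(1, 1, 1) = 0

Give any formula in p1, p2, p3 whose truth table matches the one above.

g=1 on 3 inputs: (0,0,1), (0,1,0), (0,1,1). Reading each as a conjunction of literals (¬p1·¬p2·p3, ¬p1·p2·¬p3, ¬p1·p2·p3) and taking the OR gives the canonical DNF.

g(p1, p2, p3) = (((~p1 & ~p2) & p3) | ((~p1 & p2) & ~p3)) | ((~p1 & p2) & p3)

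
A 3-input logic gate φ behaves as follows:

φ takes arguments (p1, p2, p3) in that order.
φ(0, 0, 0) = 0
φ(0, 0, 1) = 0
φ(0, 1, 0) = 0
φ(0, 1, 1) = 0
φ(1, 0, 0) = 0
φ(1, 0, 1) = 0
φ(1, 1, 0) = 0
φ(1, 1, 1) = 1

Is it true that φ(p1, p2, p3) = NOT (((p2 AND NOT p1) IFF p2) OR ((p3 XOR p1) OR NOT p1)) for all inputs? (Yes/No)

Check the formula against φ row by row:
  p1=0, p2=0, p3=0: formula gives 0, φ = 0 ✓
  p1=0, p2=0, p3=1: formula gives 0, φ = 0 ✓
  p1=0, p2=1, p3=0: formula gives 0, φ = 0 ✓
  p1=0, p2=1, p3=1: formula gives 0, φ = 0 ✓
  p1=1, p2=0, p3=0: formula gives 0, φ = 0 ✓
  …and likewise for the remaining 3 rows.
No disagreement on any input; they are logically equivalent.

Yes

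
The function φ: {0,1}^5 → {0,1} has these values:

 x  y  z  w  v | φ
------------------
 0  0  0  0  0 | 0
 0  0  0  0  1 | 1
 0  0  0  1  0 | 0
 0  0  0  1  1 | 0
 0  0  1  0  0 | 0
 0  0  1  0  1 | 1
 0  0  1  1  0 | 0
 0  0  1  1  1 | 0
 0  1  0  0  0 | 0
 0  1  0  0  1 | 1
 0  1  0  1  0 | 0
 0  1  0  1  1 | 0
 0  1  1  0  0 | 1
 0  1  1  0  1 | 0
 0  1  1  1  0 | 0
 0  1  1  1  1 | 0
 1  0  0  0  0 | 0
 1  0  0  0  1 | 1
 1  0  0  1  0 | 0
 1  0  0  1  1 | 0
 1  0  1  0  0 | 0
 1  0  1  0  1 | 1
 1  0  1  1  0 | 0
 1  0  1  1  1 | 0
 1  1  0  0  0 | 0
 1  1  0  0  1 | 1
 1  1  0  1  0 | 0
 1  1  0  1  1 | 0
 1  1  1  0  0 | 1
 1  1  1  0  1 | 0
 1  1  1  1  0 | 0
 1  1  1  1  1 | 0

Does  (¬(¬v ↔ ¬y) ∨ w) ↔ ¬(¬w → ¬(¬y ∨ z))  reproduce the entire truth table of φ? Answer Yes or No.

Check the formula against φ row by row:
  x=0, y=0, z=0, w=0, v=0: formula gives 0, φ = 0 ✓
  x=0, y=0, z=0, w=0, v=1: formula gives 1, φ = 1 ✓
  x=0, y=0, z=0, w=1, v=0: formula gives 0, φ = 0 ✓
  x=0, y=0, z=0, w=1, v=1: formula gives 0, φ = 0 ✓
  …and likewise for the remaining 28 rows.
All 32 rows match — the expression computes φ exactly.

Yes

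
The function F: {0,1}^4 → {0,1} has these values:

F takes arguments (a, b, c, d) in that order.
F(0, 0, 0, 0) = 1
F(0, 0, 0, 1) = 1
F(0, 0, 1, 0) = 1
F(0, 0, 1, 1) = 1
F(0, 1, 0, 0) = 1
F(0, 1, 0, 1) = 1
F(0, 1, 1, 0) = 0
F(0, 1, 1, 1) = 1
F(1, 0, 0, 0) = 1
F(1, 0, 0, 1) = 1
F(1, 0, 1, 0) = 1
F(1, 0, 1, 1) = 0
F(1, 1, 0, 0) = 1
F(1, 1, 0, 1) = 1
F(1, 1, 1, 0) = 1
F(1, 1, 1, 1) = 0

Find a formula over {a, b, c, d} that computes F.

F(a, b, c, d) = ~(((((~a & b) & c) & ~d) | (((a & ~b) & c) & d)) | (((a & b) & c) & d))

The 0-rows are (0,1,1,0), (1,0,1,1), (1,1,1,1). Take each as a conjunction (¬a·b·c·¬d, a·¬b·c·d, a·b·c·d), form their disjunction, and complement — that gives a formula that is 1 everywhere F is.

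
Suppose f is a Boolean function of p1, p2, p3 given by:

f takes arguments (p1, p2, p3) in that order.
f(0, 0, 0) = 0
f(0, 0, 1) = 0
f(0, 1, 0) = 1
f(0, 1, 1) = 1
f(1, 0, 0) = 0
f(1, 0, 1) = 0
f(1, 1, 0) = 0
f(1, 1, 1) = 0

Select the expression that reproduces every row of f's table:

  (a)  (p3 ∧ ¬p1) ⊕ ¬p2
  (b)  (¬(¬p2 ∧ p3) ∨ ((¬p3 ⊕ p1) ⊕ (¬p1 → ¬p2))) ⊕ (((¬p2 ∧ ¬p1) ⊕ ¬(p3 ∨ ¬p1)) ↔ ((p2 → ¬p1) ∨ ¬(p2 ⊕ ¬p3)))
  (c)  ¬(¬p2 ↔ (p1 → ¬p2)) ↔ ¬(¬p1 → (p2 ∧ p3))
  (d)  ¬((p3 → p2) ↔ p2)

b

(a) disagrees with f on (0,0,0) (formula → 1, table → 0); rule it out.
(c) disagrees with f on (0,1,1) (formula → 0, table → 1); rule it out.
(d) disagrees with f on (0,0,0) (formula → 1, table → 0); rule it out.
That leaves (b). Evaluating it on every row reproduces the table of f exactly.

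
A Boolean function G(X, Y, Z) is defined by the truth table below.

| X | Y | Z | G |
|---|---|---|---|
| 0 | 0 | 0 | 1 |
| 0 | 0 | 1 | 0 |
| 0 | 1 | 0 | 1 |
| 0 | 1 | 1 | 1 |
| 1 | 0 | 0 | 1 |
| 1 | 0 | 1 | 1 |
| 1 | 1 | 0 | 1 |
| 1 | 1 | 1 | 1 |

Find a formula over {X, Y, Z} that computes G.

G(X, Y, Z) = ((X' · Y') · Z)'

G is 0 on exactly one input, (0,0,1), whose minterm is ¬X·¬Y·Z. So G is the negation of that single conjunction.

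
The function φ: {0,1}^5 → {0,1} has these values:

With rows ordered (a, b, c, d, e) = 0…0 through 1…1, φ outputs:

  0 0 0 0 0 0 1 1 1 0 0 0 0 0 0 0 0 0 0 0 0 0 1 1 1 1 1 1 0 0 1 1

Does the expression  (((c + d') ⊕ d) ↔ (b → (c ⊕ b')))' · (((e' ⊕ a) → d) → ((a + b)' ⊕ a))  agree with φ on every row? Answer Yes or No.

Yes

Check the formula against φ row by row:
  a=0, b=0, c=0, d=0, e=0: formula gives 0, φ = 0 ✓
  a=0, b=0, c=0, d=0, e=1: formula gives 0, φ = 0 ✓
  a=0, b=0, c=0, d=1, e=0: formula gives 0, φ = 0 ✓
  a=0, b=0, c=0, d=1, e=1: formula gives 0, φ = 0 ✓
  …and likewise for the remaining 28 rows.
Every row agrees, so the formula is equivalent.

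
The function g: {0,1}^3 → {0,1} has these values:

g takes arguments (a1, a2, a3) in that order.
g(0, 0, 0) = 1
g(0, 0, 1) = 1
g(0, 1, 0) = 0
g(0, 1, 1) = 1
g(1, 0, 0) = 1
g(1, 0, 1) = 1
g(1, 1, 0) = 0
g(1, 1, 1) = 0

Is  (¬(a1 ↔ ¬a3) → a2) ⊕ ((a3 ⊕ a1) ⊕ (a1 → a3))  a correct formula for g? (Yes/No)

Evaluate (¬(a1 ↔ ¬a3) → a2) ⊕ ((a3 ⊕ a1) ⊕ (a1 → a3)) on each row and compare to g:
  a1=0, a2=0, a3=0: formula gives 1, g = 1 ✓
  a1=0, a2=0, a3=1: formula gives 1, g = 1 ✓
  a1=0, a2=1, a3=0: formula gives 0, g = 0 ✓
  a1=0, a2=1, a3=1: formula gives 1, g = 1 ✓
  a1=1, a2=0, a3=0: formula gives 0, but g = 1 ✗
A single disagreement suffices: at (1,0,0) they differ, so the formula does not compute g.

No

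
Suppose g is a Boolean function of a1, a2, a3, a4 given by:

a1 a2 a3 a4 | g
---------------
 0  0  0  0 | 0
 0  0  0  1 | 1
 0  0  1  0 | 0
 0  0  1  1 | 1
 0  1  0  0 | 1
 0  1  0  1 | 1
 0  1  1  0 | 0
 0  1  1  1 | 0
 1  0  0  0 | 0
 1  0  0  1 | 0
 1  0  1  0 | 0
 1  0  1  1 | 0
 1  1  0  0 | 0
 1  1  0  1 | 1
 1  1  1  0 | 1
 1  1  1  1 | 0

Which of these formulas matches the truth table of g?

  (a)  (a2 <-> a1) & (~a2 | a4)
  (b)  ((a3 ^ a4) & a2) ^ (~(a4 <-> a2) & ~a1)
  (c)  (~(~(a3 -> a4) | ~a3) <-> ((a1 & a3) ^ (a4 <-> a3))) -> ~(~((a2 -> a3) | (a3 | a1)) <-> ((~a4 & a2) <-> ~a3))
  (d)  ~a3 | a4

(a) disagrees with g on (0,0,0,0) (formula → 1, table → 0); rule it out.
(c) disagrees with g on (0,0,0,0) (formula → 1, table → 0); rule it out.
(d) disagrees with g on (0,0,0,0) (formula → 1, table → 0); rule it out.
(b) is the remaining candidate, and it agrees with g on all 16 inputs.

b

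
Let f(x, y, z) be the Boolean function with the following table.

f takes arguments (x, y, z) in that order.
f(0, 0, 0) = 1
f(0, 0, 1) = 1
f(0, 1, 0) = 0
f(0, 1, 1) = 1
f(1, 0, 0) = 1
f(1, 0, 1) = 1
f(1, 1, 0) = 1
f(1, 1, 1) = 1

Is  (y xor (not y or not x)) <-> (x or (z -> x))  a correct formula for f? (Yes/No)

Evaluate (y xor (not y or not x)) <-> (x or (z -> x)) on each row and compare to f:
  x=0, y=0, z=0: formula gives 1, f = 1 ✓
  x=0, y=0, z=1: formula gives 0, but f = 1 ✗
A single disagreement suffices: at (0,0,1) they differ, so the formula does not compute f.

No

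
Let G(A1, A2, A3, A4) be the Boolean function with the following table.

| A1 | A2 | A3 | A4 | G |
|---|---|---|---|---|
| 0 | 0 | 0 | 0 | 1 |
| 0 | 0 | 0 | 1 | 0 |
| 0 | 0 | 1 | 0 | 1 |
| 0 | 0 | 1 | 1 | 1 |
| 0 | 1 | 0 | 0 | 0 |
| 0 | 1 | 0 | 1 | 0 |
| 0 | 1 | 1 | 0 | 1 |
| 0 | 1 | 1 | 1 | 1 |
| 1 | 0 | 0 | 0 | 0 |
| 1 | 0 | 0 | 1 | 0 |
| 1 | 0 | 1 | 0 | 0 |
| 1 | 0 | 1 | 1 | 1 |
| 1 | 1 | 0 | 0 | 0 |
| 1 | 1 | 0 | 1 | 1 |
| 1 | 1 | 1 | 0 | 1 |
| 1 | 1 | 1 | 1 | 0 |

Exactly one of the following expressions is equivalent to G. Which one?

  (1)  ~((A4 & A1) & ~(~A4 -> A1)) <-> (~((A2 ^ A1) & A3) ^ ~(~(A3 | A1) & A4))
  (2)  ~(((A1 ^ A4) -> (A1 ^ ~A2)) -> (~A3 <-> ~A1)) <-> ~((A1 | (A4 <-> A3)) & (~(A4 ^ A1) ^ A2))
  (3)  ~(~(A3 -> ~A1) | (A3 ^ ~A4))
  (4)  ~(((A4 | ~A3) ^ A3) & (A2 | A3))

2

(1): at (0,0,0,0) it gives 0, but G = 1 — eliminated.
(3): at (0,0,0,0) it gives 0, but G = 1 — eliminated.
(4): at (0,0,0,1) it gives 1, but G = 0 — eliminated.
That leaves (2). Evaluating it on every row reproduces the table of G exactly.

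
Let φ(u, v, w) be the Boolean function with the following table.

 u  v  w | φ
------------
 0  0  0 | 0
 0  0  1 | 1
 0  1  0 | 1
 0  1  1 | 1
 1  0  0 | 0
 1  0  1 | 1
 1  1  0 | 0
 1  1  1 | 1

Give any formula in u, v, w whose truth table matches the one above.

φ is 0 on only 3 rows — (0,0,0), (1,0,0), (1,1,0). Writing each as a minterm (¬u·¬v·¬w, u·¬v·¬w, u·v·¬w) and OR-ing them characterizes exactly where φ=0, so φ is the negation of that disjunction.

φ(u, v, w) = NOT ((((NOT u AND NOT v) AND NOT w) OR ((u AND NOT v) AND NOT w)) OR ((u AND v) AND NOT w))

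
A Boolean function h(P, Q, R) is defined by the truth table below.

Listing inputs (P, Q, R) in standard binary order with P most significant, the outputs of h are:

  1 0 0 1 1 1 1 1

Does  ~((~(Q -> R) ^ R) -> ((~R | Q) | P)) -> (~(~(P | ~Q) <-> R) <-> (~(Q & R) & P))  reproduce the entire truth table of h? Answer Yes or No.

No

Check the formula against h row by row:
  P=0, Q=0, R=0: formula gives 1, h = 1 ✓
  P=0, Q=0, R=1: formula gives 0, h = 0 ✓
  P=0, Q=1, R=0: formula gives 1, but h = 0 ✗
A single disagreement suffices: at (0,1,0) they differ, so the formula does not compute h.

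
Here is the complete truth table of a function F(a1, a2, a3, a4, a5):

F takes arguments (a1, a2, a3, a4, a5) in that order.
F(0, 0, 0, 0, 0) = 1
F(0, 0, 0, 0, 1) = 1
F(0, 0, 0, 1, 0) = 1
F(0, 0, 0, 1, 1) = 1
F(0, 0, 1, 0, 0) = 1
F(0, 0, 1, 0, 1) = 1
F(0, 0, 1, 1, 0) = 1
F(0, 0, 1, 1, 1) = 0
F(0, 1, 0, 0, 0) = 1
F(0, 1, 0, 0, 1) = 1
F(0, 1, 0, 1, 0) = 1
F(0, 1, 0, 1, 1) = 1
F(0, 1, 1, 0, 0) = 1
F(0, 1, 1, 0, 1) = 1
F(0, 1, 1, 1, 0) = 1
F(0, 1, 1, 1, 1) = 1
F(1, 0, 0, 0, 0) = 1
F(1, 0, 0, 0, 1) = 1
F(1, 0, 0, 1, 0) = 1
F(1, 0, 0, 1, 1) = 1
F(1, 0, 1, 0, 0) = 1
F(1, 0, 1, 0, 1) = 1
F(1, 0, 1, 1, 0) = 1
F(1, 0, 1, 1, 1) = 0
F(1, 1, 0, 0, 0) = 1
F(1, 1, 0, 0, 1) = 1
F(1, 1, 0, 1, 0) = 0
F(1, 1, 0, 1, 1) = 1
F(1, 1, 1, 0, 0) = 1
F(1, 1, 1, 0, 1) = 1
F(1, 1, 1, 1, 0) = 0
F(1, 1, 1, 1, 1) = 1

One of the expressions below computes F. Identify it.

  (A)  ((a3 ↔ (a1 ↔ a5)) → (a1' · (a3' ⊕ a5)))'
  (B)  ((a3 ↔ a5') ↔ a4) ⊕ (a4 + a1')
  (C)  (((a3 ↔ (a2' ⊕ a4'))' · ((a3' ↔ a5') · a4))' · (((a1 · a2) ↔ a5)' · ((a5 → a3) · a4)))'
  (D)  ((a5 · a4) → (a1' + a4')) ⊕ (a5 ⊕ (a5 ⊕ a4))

(A) disagrees with F on (0,0,0,0,0) (formula → 0, table → 1); rule it out.
(B) disagrees with F on (0,0,0,0,0) (formula → 0, table → 1); rule it out.
(D) disagrees with F on (0,0,0,1,0) (formula → 0, table → 1); rule it out.
That leaves (C). Evaluating it on every row reproduces the table of F exactly.

C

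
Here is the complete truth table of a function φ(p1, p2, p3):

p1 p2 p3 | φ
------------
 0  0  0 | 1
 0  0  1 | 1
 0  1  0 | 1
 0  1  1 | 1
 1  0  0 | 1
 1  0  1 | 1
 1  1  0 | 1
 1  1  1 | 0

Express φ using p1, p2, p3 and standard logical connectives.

φ(p1, p2, p3) = not ((p1 and p2) and p3)

The output is 0 only when every input is 1 — NAND of all inputs.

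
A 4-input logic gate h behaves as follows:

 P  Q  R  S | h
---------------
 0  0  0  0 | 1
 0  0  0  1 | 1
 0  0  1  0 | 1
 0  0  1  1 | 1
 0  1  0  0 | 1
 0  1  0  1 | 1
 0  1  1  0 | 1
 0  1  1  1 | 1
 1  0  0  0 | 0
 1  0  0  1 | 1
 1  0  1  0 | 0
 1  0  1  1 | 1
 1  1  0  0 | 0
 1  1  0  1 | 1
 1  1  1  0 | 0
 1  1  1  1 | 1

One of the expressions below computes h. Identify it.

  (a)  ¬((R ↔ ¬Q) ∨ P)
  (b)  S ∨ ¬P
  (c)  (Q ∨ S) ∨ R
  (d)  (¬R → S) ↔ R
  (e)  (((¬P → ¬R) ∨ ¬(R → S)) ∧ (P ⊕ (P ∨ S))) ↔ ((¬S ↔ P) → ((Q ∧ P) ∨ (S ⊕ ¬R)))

b

(a) disagrees with h on (0,0,1,0) (formula → 0, table → 1); rule it out.
(c) disagrees with h on (0,0,0,0) (formula → 0, table → 1); rule it out.
(d) disagrees with h on (0,0,0,1) (formula → 0, table → 1); rule it out.
(e) disagrees with h on (0,0,0,0) (formula → 0, table → 1); rule it out.
(b) is the remaining candidate, and it agrees with h on all 16 inputs.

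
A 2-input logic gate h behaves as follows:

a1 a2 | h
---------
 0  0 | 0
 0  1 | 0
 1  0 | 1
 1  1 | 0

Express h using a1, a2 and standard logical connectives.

1 only at (1,0): a1 AND NOT a2.

h(a1, a2) = a1 ∧ ¬a2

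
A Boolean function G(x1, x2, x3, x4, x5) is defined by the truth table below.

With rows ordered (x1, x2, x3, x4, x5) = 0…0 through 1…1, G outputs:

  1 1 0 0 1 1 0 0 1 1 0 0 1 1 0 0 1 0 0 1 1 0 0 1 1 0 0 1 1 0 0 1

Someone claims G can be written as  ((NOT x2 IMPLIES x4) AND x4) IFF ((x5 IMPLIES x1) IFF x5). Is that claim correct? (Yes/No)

Yes

Evaluate ((NOT x2 IMPLIES x4) AND x4) IFF ((x5 IMPLIES x1) IFF x5) on each row and compare to G:
  x1=0, x2=0, x3=0, x4=0, x5=0: formula gives 1, G = 1 ✓
  x1=0, x2=0, x3=0, x4=0, x5=1: formula gives 1, G = 1 ✓
  x1=0, x2=0, x3=0, x4=1, x5=0: formula gives 0, G = 0 ✓
  x1=0, x2=0, x3=0, x4=1, x5=1: formula gives 0, G = 0 ✓
  … (the remaining 28 rows also agree.)
No disagreement on any input; they are logically equivalent.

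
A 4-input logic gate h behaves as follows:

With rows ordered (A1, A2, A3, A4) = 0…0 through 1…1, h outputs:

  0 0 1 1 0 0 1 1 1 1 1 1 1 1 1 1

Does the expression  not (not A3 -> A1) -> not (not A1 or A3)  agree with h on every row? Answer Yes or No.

Test each input against both h and the formula:
  A1=0, A2=0, A3=0, A4=0: formula gives 0, h = 0 ✓
  A1=0, A2=0, A3=0, A4=1: formula gives 0, h = 0 ✓
  A1=0, A2=0, A3=1, A4=0: formula gives 1, h = 1 ✓
  A1=0, A2=0, A3=1, A4=1: formula gives 1, h = 1 ✓
  … (the remaining 12 rows also agree.)
Every row agrees, so the formula is equivalent.

Yes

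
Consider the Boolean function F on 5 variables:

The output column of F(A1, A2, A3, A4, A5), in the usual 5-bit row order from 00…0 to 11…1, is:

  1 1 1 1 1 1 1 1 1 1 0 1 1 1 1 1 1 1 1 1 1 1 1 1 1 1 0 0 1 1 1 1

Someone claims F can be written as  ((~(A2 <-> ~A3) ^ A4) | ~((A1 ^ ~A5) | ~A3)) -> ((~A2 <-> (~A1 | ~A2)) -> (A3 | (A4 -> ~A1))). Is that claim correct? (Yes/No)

No

Evaluate ((~(A2 <-> ~A3) ^ A4) | ~((A1 ^ ~A5) | ~A3)) -> ((~A2 <-> (~A1 | ~A2)) -> (A3 | (A4 -> ~A1))) on each row and compare to F:
  A1=0, A2=0, A3=0, A4=0, A5=0: formula gives 1, F = 1 ✓
  A1=0, A2=0, A3=0, A4=0, A5=1: formula gives 1, F = 1 ✓
  A1=0, A2=0, A3=0, A4=1, A5=0: formula gives 1, F = 1 ✓
  A1=0, A2=0, A3=0, A4=1, A5=1: formula gives 1, F = 1 ✓
  …
  A1=0, A2=1, A3=0, A4=1, A5=0: formula gives 1, but F = 0 ✗
Since they disagree at (0,1,0,1,0), the expression is not a correct formula for F.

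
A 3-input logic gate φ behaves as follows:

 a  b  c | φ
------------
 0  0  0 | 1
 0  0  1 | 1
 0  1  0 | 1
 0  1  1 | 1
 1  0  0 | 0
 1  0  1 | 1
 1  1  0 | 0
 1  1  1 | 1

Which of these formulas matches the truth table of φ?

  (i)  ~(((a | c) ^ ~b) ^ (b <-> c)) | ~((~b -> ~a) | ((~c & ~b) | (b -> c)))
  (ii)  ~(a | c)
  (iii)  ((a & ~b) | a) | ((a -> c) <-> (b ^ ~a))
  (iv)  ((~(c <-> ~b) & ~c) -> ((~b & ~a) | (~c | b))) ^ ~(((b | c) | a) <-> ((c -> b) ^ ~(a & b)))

i

(ii): at (0,0,1) it gives 0, but φ = 1 — eliminated.
(iii): at (0,1,0) it gives 0, but φ = 1 — eliminated.
(iv): at (0,1,0) it gives 0, but φ = 1 — eliminated.
(i) is the remaining candidate, and it agrees with φ on all 8 inputs.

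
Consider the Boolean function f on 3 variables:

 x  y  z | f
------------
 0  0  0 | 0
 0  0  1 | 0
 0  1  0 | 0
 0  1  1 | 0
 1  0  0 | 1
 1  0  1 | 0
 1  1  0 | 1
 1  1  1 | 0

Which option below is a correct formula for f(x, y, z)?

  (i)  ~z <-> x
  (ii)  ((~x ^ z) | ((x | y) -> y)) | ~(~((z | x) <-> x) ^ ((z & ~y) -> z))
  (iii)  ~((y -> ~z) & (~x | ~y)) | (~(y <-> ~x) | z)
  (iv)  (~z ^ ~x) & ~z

iv

(i): at (0,0,1) it gives 1, but f = 0 — eliminated.
(ii): at (0,0,0) it gives 1, but f = 0 — eliminated.
(iii): at (0,0,0) it gives 1, but f = 0 — eliminated.
(iv) is the remaining candidate, and it agrees with f on all 8 inputs.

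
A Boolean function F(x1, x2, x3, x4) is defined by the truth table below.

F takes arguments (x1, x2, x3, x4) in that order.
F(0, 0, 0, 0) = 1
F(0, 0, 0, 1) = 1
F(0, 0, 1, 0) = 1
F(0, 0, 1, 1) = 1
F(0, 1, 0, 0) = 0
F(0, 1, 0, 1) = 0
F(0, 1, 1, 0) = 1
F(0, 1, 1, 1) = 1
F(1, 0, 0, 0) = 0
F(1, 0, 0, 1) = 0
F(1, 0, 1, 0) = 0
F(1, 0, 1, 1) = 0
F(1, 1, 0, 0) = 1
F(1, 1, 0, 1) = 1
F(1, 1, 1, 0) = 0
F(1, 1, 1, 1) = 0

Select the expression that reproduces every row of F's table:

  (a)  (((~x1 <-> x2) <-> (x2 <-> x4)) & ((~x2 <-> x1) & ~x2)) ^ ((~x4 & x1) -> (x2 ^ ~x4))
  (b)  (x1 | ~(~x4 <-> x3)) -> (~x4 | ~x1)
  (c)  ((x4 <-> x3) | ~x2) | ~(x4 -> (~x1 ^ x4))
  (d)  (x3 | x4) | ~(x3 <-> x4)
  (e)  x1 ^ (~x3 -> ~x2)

(a): at (0,1,0,0) it gives 1, but F = 0 — eliminated.
(b): at (0,1,0,0) it gives 1, but F = 0 — eliminated.
(c): at (0,1,0,0) it gives 1, but F = 0 — eliminated.
(d): at (0,0,0,0) it gives 0, but F = 1 — eliminated.
(e) is the remaining candidate, and it agrees with F on all 16 inputs.

e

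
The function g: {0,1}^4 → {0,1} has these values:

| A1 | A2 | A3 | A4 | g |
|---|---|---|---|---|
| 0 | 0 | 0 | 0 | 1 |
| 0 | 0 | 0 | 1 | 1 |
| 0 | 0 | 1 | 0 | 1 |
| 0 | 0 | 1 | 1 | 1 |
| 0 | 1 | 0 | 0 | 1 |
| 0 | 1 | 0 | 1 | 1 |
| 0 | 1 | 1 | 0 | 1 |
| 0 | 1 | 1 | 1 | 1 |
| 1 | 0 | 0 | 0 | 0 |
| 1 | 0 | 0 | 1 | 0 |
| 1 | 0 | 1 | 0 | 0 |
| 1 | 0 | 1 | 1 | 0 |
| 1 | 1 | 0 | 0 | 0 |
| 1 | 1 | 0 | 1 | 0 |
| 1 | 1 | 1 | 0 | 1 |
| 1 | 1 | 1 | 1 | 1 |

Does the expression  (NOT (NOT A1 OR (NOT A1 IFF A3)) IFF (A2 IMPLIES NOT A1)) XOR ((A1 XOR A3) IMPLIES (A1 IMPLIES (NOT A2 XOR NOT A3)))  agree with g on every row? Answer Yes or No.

Yes

Check the formula against g row by row:
  A1=0, A2=0, A3=0, A4=0: formula gives 1, g = 1 ✓
  A1=0, A2=0, A3=0, A4=1: formula gives 1, g = 1 ✓
  A1=0, A2=0, A3=1, A4=0: formula gives 1, g = 1 ✓
  A1=0, A2=0, A3=1, A4=1: formula gives 1, g = 1 ✓
  …and likewise for the remaining 12 rows.
All 16 rows match — the expression computes g exactly.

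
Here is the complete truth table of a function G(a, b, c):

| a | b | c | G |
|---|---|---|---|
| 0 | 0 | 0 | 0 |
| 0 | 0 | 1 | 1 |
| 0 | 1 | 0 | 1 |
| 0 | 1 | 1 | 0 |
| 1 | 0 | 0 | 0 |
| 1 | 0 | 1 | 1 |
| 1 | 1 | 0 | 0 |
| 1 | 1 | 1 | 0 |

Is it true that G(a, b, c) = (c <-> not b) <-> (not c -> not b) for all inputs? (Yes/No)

No

Check the formula against G row by row:
  a=0, b=0, c=0: formula gives 0, G = 0 ✓
  a=0, b=0, c=1: formula gives 1, G = 1 ✓
  a=0, b=1, c=0: formula gives 0, but G = 1 ✗
A single disagreement suffices: at (0,1,0) they differ, so the formula does not compute G.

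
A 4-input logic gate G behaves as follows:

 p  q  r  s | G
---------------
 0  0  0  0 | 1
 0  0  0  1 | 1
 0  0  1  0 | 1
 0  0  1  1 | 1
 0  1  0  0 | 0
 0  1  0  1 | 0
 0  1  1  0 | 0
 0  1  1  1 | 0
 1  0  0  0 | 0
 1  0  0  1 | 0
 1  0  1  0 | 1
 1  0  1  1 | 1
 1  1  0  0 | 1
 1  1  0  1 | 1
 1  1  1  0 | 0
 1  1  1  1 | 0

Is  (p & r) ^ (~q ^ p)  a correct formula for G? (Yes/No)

Yes

Evaluate (p & r) ^ (~q ^ p) on each row and compare to G:
  p=0, q=0, r=0, s=0: formula gives 1, G = 1 ✓
  p=0, q=0, r=0, s=1: formula gives 1, G = 1 ✓
  p=0, q=0, r=1, s=0: formula gives 1, G = 1 ✓
  p=0, q=0, r=1, s=1: formula gives 1, G = 1 ✓
  …and likewise for the remaining 12 rows.
Every row agrees, so the formula is equivalent.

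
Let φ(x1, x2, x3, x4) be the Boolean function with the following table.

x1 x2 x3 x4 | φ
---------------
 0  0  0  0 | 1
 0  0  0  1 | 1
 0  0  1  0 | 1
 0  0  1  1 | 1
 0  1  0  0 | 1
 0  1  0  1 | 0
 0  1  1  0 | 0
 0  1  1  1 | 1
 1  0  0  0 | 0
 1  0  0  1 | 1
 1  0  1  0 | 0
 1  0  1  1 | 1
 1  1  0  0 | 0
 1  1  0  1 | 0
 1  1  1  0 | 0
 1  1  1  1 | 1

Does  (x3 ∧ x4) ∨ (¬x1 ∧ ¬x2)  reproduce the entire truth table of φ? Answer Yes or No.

Evaluate (x3 ∧ x4) ∨ (¬x1 ∧ ¬x2) on each row and compare to φ:
  x1=0, x2=0, x3=0, x4=0: formula gives 1, φ = 1 ✓
  x1=0, x2=0, x3=0, x4=1: formula gives 1, φ = 1 ✓
  x1=0, x2=0, x3=1, x4=0: formula gives 1, φ = 1 ✓
  x1=0, x2=0, x3=1, x4=1: formula gives 1, φ = 1 ✓
  x1=0, x2=1, x3=0, x4=0: formula gives 0, but φ = 1 ✗
Since they disagree at (0,1,0,0), the expression is not a correct formula for φ.

No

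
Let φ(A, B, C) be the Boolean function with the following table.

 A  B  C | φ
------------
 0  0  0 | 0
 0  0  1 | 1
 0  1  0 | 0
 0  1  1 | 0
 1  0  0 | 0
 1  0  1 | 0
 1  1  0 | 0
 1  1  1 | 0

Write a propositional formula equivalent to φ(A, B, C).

φ is 1 on exactly one input, (0,0,1), whose minterm is ¬A·¬B·C. So φ is just that conjunction.

φ(A, B, C) = (¬A ∧ ¬B) ∧ C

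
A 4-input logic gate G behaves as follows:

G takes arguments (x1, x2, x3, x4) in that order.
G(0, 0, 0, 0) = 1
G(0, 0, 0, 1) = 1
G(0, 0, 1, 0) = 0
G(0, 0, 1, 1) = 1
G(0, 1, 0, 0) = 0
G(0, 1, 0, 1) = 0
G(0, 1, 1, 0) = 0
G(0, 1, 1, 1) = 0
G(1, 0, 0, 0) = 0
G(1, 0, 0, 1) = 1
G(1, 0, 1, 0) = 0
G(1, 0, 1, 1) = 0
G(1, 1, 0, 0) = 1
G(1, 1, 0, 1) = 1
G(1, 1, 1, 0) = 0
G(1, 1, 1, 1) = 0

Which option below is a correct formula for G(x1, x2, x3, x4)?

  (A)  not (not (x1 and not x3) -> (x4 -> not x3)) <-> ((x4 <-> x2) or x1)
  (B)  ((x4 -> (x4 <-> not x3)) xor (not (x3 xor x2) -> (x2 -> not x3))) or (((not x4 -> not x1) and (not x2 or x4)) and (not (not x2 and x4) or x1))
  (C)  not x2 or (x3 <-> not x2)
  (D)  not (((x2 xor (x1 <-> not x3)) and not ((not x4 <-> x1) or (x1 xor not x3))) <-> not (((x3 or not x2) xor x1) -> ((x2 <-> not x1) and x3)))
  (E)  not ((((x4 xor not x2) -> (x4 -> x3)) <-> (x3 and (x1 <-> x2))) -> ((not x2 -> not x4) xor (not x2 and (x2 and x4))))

(A) fails at (0,0,0,0): the formula yields 0, G is 1.
(B) fails at (0,0,0,1): the formula yields 0, G is 1.
(C) fails at (0,0,1,0): the formula yields 1, G is 0.
(E) fails at (0,0,0,0): the formula yields 0, G is 1.
(D) is the remaining candidate, and it agrees with G on all 16 inputs.

D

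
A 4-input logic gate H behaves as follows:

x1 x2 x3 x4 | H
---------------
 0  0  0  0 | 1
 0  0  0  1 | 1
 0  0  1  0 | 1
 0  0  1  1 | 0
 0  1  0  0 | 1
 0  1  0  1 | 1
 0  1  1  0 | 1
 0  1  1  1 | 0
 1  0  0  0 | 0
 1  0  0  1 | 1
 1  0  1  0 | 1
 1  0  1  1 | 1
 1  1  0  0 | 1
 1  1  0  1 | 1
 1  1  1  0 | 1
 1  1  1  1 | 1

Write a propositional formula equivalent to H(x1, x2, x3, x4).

H(x1, x2, x3, x4) = not (((((not x1 and not x2) and x3) and x4) or (((not x1 and x2) and x3) and x4)) or (((x1 and not x2) and not x3) and not x4))

There are just 3 zero rows: (0,0,1,1), (0,1,1,1), (1,0,0,0). Their minterms are ¬x1·¬x2·x3·x4, ¬x1·x2·x3·x4, x1·¬x2·¬x3·¬x4; the OR of those covers precisely the 0-outputs, and negating it yields H.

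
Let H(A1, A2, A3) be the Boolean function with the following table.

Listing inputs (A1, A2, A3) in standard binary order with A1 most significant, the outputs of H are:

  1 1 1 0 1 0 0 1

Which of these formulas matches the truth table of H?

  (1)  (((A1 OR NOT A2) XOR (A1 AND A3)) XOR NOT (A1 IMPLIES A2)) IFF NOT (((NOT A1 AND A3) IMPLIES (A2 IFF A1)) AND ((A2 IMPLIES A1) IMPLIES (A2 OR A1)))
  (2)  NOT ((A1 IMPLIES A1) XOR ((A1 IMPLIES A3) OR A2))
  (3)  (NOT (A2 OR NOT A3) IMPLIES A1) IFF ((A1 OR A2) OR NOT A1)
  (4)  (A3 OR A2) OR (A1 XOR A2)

(2): at (0,1,1) it gives 1, but H = 0 — eliminated.
(3): at (0,0,1) it gives 0, but H = 1 — eliminated.
(4): at (0,0,0) it gives 0, but H = 1 — eliminated.
(1) is the remaining candidate, and it agrees with H on all 8 inputs.

1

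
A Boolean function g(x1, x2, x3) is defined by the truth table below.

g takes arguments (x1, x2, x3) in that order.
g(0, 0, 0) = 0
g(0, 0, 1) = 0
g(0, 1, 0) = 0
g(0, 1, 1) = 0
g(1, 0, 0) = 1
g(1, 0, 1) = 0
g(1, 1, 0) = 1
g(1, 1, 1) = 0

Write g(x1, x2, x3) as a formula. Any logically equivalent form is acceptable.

g(x1, x2, x3) = ((x1 and not x2) and not x3) or ((x1 and x2) and not x3)

The 1-rows are (1,0,0), (1,1,0). Each contributes one minterm — x1·¬x2·¬x3; x1·x2·¬x3 — and their disjunction is a sum-of-products form of g.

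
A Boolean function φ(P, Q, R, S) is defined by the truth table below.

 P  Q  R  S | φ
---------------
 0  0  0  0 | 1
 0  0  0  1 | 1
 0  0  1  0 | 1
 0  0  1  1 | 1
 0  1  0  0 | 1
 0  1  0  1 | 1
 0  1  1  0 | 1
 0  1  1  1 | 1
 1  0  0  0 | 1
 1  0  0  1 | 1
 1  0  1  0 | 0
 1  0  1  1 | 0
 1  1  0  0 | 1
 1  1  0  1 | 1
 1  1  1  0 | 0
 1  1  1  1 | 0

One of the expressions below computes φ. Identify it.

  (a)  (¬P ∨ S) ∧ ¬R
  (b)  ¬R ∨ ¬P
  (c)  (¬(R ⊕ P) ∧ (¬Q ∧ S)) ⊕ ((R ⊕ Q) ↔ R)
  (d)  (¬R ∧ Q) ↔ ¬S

b

(a) disagrees with φ on (0,0,1,0) (formula → 0, table → 1); rule it out.
(c) disagrees with φ on (0,0,0,1) (formula → 0, table → 1); rule it out.
(d) disagrees with φ on (0,0,0,0) (formula → 0, table → 1); rule it out.
Only (b) survives; checking it on all 16 rows confirms it matches φ.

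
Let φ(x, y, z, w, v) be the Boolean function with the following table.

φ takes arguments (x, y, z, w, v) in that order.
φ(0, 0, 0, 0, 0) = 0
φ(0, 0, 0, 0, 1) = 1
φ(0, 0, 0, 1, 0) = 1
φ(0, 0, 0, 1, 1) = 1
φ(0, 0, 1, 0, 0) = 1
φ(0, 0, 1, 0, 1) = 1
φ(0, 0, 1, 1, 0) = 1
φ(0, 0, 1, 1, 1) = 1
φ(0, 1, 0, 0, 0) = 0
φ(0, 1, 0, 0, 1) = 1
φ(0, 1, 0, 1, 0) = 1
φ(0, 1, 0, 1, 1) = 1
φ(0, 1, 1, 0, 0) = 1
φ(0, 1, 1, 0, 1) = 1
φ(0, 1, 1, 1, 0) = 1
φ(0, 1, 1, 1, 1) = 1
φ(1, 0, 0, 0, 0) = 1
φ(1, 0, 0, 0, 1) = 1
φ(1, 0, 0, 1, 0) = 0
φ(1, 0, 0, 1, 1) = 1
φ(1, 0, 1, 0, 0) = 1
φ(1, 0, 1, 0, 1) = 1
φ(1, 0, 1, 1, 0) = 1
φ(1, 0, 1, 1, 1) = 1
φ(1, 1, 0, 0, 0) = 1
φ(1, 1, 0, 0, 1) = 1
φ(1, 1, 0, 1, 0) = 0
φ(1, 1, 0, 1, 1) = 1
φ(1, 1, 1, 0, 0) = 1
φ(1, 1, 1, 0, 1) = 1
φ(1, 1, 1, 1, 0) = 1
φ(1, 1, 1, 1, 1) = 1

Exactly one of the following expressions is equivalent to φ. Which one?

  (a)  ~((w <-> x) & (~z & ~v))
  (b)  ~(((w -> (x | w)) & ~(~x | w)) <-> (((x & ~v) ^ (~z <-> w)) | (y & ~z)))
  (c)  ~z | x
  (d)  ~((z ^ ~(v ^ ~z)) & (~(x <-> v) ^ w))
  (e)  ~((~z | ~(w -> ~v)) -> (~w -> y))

a

(b) fails at (0,0,0,0,1): the formula yields 0, φ is 1.
(c) fails at (0,0,0,0,0): the formula yields 1, φ is 0.
(d) fails at (0,0,0,0,0): the formula yields 1, φ is 0.
(e) fails at (0,0,0,0,0): the formula yields 1, φ is 0.
Only (a) survives; checking it on all 32 rows confirms it matches φ.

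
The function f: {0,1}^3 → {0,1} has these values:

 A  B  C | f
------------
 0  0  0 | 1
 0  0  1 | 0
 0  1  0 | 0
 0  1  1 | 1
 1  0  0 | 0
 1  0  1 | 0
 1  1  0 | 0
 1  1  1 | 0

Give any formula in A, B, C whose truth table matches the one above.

f(A, B, C) = ((A' · B') · C') + ((A' · B) · C)

f=1 on 2 inputs: (0,0,0), (0,1,1). Reading each as a conjunction of literals (¬A·¬B·¬C, ¬A·B·C) and taking the OR gives the canonical DNF.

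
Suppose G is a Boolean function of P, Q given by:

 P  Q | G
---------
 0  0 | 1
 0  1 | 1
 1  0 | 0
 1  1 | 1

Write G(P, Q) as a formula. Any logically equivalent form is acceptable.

This is P → Q (false only at 1,0).

G(P, Q) = P IMPLIES Q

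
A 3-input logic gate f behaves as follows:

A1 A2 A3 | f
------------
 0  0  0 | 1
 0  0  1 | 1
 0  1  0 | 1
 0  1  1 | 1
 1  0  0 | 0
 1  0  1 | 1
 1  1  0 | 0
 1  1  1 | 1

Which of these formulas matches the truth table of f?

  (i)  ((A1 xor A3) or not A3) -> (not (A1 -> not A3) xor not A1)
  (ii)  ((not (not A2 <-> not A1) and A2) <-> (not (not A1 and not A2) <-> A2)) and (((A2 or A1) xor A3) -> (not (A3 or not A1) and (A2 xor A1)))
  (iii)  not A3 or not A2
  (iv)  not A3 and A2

(ii) disagrees with f on (0,0,0) (formula → 0, table → 1); rule it out.
(iii) disagrees with f on (0,1,1) (formula → 0, table → 1); rule it out.
(iv) disagrees with f on (0,0,0) (formula → 0, table → 1); rule it out.
That leaves (i). Evaluating it on every row reproduces the table of f exactly.

i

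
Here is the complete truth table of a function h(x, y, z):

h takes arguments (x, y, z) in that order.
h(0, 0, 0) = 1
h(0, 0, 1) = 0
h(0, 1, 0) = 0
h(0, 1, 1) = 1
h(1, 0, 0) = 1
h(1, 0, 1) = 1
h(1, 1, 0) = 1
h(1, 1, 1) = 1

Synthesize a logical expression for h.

There are just 2 zero rows: (0,0,1), (0,1,0). Their minterms are ¬x·¬y·z, ¬x·y·¬z; the OR of those covers precisely the 0-outputs, and negating it yields h.

h(x, y, z) = not (((not x and not y) and z) or ((not x and y) and not z))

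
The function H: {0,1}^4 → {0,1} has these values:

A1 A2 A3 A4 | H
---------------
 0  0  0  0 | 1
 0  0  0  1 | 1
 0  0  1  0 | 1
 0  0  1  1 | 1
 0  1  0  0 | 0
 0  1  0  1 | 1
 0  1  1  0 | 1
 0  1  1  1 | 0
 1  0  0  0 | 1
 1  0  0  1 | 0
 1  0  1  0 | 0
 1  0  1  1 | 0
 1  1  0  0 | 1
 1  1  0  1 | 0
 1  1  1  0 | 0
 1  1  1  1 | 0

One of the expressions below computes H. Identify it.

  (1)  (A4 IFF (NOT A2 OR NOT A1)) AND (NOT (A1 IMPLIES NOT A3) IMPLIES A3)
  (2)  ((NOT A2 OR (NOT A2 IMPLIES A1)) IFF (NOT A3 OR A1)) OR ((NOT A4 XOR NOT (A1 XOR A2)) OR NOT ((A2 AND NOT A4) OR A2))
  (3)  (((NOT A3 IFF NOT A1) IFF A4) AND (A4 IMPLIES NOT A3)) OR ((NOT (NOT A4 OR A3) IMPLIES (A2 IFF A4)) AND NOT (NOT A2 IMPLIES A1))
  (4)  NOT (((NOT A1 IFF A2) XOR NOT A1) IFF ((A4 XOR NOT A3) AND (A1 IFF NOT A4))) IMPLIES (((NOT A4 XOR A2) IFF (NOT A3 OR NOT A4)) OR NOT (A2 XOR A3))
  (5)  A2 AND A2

(1) fails at (0,0,0,0): the formula yields 0, H is 1.
(2) fails at (0,1,0,0): the formula yields 1, H is 0.
(4) fails at (0,1,0,0): the formula yields 1, H is 0.
(5) fails at (0,0,0,0): the formula yields 0, H is 1.
Only (3) survives; checking it on all 16 rows confirms it matches H.

3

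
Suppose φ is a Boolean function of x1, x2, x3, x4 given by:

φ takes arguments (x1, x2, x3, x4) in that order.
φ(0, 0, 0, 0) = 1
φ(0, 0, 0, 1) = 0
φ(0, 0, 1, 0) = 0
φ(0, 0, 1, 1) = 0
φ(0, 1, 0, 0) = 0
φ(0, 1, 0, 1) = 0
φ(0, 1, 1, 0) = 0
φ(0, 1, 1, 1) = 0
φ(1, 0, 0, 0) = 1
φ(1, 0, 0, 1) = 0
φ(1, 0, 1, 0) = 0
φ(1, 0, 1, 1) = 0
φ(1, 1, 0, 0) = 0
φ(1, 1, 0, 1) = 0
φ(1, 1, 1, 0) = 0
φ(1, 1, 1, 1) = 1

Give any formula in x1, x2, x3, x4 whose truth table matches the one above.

The 1-rows are (0,0,0,0), (1,0,0,0), (1,1,1,1). Each contributes one minterm — ¬x1·¬x2·¬x3·¬x4; x1·¬x2·¬x3·¬x4; x1·x2·x3·x4 — and their disjunction is a sum-of-products form of φ.

φ(x1, x2, x3, x4) = ((((not x1 and not x2) and not x3) and not x4) or (((x1 and not x2) and not x3) and not x4)) or (((x1 and x2) and x3) and x4)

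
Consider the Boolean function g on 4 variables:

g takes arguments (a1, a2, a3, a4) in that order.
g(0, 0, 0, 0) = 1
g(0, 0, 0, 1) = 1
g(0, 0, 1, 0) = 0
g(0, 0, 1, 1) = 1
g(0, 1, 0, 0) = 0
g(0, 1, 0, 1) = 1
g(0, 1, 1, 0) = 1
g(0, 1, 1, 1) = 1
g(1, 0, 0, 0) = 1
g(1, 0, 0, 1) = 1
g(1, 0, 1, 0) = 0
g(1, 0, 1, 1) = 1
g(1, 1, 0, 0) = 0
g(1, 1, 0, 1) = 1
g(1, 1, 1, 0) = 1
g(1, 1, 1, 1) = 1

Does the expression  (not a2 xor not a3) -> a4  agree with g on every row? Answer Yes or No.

Check the formula against g row by row:
  a1=0, a2=0, a3=0, a4=0: formula gives 1, g = 1 ✓
  a1=0, a2=0, a3=0, a4=1: formula gives 1, g = 1 ✓
  a1=0, a2=0, a3=1, a4=0: formula gives 0, g = 0 ✓
  a1=0, a2=0, a3=1, a4=1: formula gives 1, g = 1 ✓
  …and likewise for the remaining 12 rows.
Every row agrees, so the formula is equivalent.

Yes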